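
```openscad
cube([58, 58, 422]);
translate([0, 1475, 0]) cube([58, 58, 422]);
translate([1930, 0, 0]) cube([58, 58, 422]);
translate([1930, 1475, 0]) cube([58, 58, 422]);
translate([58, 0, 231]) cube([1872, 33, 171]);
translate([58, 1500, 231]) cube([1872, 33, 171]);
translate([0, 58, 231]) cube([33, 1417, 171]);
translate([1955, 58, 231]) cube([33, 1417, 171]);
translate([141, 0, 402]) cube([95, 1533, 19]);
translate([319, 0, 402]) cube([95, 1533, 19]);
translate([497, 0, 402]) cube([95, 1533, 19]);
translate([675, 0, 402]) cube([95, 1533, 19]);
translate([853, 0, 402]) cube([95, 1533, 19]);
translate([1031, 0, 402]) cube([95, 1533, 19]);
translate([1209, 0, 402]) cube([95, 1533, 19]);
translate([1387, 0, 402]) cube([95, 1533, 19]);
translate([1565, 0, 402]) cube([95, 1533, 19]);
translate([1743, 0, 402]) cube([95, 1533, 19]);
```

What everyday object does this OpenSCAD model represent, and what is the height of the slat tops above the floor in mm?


A bed frame. The slat-top height is 421 mm.

Four posts, four rails, and a row of slats — a bed frame. Slats sit on the rails at z = 231 + 171 = 402; with slat thickness 19, the top is 421 mm.


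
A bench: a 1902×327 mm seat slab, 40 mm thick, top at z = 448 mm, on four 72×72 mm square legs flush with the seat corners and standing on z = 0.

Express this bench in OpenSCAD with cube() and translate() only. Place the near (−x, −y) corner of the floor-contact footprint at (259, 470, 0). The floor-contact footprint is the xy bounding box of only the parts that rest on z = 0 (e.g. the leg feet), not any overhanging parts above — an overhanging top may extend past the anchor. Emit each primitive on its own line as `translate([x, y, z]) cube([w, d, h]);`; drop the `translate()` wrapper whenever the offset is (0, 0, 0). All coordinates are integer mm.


translate([259, 470, 408]) cube([1902, 327, 40]);
translate([259, 470, 0]) cube([72, 72, 408]);
translate([259, 725, 0]) cube([72, 72, 408]);
translate([2089, 470, 0]) cube([72, 72, 408]);
translate([2089, 725, 0]) cube([72, 72, 408]);


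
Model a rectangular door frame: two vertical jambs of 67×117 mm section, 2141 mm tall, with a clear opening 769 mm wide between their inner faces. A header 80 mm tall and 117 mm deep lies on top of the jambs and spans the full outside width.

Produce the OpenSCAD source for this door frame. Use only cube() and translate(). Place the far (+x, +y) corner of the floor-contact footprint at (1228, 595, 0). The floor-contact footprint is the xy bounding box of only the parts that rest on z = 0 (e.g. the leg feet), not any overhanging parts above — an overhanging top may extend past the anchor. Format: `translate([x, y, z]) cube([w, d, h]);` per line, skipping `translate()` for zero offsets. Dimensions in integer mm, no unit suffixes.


translate([325, 478, 0]) cube([67, 117, 2141]);
translate([1161, 478, 0]) cube([67, 117, 2141]);
translate([325, 478, 2141]) cube([903, 117, 80]);


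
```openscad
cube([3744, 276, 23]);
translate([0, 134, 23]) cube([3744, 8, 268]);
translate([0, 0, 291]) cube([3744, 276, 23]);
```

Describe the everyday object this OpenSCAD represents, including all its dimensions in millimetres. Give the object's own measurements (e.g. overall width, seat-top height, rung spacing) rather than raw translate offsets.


An I-beam lying along x, 3744 mm long. Overall section height 314 mm. Two flanges 276 mm wide (y) and 23 mm thick, one on the floor and one at the top; a web 8 mm thick runs between them, centred on the flange width.


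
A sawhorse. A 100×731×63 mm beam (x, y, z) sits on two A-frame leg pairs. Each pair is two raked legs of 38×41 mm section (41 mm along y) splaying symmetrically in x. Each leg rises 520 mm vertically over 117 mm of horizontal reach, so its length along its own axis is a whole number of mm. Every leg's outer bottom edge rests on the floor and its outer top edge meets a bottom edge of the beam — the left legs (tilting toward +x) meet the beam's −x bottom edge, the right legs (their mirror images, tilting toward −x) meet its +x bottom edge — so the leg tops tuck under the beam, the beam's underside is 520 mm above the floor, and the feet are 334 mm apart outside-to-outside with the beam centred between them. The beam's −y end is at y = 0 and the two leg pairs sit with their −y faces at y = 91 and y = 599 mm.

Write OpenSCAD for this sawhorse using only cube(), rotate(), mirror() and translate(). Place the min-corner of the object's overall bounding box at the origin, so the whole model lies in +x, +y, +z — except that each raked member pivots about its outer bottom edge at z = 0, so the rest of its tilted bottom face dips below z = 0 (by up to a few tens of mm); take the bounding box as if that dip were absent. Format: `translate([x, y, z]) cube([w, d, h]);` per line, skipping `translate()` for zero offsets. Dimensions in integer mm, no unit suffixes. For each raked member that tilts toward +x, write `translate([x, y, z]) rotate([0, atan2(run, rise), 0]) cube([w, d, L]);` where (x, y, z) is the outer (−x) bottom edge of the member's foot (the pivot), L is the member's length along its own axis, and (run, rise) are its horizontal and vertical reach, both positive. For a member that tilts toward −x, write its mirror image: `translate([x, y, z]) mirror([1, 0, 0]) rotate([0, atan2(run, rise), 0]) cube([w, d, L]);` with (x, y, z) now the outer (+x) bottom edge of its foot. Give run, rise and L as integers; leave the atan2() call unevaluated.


// leg length = √(117² + 520²) = 533
// right-leg outer foot x = 2·117 + 100 = 334
// beam min-corner = (117, 0, 520)
translate([117, 0, 520]) cube([100, 731, 63]);
translate([0, 91, 0]) rotate([0, atan2(117, 520), 0]) cube([38, 41, 533]);
translate([334, 91, 0]) mirror([1, 0, 0]) rotate([0, atan2(117, 520), 0]) cube([38, 41, 533]);
translate([0, 599, 0]) rotate([0, atan2(117, 520), 0]) cube([38, 41, 533]);
translate([334, 599, 0]) mirror([1, 0, 0]) rotate([0, atan2(117, 520), 0]) cube([38, 41, 533]);


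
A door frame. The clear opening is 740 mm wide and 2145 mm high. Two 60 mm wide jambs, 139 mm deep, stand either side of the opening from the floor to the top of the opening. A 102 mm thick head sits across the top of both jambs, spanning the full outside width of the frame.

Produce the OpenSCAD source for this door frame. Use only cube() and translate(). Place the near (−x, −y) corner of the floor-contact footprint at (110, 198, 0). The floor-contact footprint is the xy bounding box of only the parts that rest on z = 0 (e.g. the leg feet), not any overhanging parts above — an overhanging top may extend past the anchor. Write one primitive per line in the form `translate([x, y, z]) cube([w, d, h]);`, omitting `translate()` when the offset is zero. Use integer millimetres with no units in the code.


translate([110, 198, 0]) cube([60, 139, 2145]);
translate([910, 198, 0]) cube([60, 139, 2145]);
translate([110, 198, 2145]) cube([860, 139, 102]);


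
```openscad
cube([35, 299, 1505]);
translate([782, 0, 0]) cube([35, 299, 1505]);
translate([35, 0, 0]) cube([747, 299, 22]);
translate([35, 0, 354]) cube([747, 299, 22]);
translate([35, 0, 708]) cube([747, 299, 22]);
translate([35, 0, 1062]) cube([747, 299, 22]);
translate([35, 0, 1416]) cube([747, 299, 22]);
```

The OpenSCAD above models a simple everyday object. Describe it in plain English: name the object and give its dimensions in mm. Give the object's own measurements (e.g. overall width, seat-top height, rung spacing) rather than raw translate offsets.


An open bookshelf. Two side panels, each 35 mm thick, 299 mm deep and 1505 mm tall, stand 817 mm apart (outside-to-outside). Between them sit 5 shelves, each 22 mm thick and 299 mm deep, spanning the full gap between the sides. The bottom shelf rests on the floor (its underside at z = 0) and the clear gap between one shelf's top and the next shelf's underside is 332 mm.


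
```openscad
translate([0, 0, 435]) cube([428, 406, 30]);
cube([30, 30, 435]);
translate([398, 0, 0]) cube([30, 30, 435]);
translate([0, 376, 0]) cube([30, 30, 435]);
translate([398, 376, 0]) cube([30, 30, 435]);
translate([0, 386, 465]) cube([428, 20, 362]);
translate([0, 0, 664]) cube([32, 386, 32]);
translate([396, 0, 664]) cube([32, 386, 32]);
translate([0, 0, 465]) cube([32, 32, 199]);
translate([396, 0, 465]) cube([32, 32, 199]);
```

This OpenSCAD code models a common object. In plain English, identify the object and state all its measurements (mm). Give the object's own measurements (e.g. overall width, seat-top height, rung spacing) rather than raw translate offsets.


A chair. The seat is a 428×406×30 mm slab with its top at z = 465 mm, on four 30×30 mm corner legs (flush with the seat edges, standing on z = 0). A flat backrest 20 mm thick, 362 mm tall, spans the full seat width and rises from the seat top along its +y edge, rear face flush with the rear of the seat. Two armrests of 32×32 mm section run along each side from the seat's front edge to the front of the backrest, top faces 231 mm above the seat top and outer faces flush with the seat's x-edges; a 32×32 mm post under the front of each armrest stands on the seat at the front corner.


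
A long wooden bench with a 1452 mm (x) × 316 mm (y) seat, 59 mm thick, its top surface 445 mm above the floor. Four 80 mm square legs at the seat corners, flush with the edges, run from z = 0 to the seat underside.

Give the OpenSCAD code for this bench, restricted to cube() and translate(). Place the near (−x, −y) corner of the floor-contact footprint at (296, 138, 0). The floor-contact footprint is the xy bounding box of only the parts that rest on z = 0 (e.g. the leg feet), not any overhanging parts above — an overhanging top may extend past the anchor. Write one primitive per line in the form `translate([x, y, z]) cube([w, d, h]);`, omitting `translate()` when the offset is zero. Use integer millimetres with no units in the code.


translate([296, 138, 386]) cube([1452, 316, 59]);
translate([296, 138, 0]) cube([80, 80, 386]);
translate([296, 374, 0]) cube([80, 80, 386]);
translate([1668, 138, 0]) cube([80, 80, 386]);
translate([1668, 374, 0]) cube([80, 80, 386]);


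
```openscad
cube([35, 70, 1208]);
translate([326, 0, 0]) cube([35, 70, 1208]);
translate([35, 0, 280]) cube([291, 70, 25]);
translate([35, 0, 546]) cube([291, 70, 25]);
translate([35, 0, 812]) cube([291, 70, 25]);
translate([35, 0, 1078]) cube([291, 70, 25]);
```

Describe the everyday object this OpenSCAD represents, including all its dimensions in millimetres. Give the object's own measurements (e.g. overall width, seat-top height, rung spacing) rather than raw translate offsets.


A straight ladder. Two 35×70 mm vertical rails, 1208 mm tall, stand 361 mm apart (outside-to-outside) with their front faces coplanar on the −y side. 4 rungs, each 70 mm deep and 25 mm tall, span between the inner faces of the rails, front faces flush with the rails. The lowest rung's underside is at z = 280 mm and rungs are spaced 266 mm apart (underside to underside).


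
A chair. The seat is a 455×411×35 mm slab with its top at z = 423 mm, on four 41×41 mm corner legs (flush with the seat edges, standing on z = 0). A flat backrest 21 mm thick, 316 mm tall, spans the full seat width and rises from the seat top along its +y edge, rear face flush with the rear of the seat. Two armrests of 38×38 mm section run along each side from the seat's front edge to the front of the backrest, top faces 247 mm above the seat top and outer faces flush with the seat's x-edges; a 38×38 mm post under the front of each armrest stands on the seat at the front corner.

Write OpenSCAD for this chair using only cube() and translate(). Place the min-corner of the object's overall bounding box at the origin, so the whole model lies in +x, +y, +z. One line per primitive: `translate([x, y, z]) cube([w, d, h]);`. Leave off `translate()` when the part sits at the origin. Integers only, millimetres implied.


translate([0, 0, 388]) cube([455, 411, 35]);
cube([41, 41, 388]);
translate([414, 0, 0]) cube([41, 41, 388]);
translate([0, 370, 0]) cube([41, 41, 388]);
translate([414, 370, 0]) cube([41, 41, 388]);
translate([0, 390, 423]) cube([455, 21, 316]);
translate([0, 0, 632]) cube([38, 390, 38]);
translate([417, 0, 632]) cube([38, 390, 38]);
translate([0, 0, 423]) cube([38, 38, 209]);
translate([417, 0, 423]) cube([38, 38, 209]);


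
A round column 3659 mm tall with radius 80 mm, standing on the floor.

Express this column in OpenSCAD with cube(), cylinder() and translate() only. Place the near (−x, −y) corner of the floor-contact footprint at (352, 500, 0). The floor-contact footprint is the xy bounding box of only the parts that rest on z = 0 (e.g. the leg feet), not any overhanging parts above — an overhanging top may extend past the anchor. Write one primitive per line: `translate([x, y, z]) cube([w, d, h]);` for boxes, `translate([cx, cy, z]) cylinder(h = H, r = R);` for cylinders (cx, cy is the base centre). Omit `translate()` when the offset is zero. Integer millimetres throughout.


translate([432, 580, 0]) cylinder(h = 3659, r = 80);


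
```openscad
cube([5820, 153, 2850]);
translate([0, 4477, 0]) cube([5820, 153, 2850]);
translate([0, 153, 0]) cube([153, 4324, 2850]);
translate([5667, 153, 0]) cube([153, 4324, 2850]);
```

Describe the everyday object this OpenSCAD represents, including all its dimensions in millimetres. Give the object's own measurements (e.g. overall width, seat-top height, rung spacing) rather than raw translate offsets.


The wall frame of a small rectangular building: four walls, each 2850 mm tall and 153 mm thick, enclosing a footprint 5820 mm (x) by 4630 mm (y) outside-to-outside, with no floor or roof. The front and back walls (the −y and +y sides) span the full width; the two side walls fit between them.


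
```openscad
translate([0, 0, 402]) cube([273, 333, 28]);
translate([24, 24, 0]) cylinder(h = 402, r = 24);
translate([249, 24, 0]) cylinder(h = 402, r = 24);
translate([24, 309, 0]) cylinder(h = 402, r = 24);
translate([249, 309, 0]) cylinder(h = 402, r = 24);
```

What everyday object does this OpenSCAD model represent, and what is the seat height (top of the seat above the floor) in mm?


A stool. The seat height is 430 mm.

A 273×333×28 slab at z = 402 on four corner cylinders — a stool. The seat top is 402 + 28 = 430 mm.


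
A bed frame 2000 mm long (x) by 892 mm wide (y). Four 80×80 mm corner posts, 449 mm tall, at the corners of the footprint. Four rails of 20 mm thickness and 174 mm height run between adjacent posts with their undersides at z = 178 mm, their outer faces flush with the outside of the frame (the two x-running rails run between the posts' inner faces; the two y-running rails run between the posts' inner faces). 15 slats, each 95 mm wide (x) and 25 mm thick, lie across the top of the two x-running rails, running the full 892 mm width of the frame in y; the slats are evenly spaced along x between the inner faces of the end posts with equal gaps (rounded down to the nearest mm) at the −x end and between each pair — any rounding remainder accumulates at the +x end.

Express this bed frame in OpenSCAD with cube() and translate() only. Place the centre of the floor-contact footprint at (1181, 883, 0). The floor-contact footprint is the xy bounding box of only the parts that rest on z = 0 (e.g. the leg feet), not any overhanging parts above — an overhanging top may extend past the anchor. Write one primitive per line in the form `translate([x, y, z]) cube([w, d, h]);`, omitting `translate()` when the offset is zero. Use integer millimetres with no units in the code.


translate([181, 437, 0]) cube([80, 80, 449]);
translate([181, 1249, 0]) cube([80, 80, 449]);
translate([2101, 437, 0]) cube([80, 80, 449]);
translate([2101, 1249, 0]) cube([80, 80, 449]);
translate([261, 437, 178]) cube([1840, 20, 174]);
translate([261, 1309, 178]) cube([1840, 20, 174]);
translate([181, 517, 178]) cube([20, 732, 174]);
translate([2161, 517, 178]) cube([20, 732, 174]);
translate([286, 437, 352]) cube([95, 892, 25]);
translate([406, 437, 352]) cube([95, 892, 25]);
translate([526, 437, 352]) cube([95, 892, 25]);
translate([646, 437, 352]) cube([95, 892, 25]);
translate([766, 437, 352]) cube([95, 892, 25]);
translate([886, 437, 352]) cube([95, 892, 25]);
translate([1006, 437, 352]) cube([95, 892, 25]);
translate([1126, 437, 352]) cube([95, 892, 25]);
translate([1246, 437, 352]) cube([95, 892, 25]);
translate([1366, 437, 352]) cube([95, 892, 25]);
translate([1486, 437, 352]) cube([95, 892, 25]);
translate([1606, 437, 352]) cube([95, 892, 25]);
translate([1726, 437, 352]) cube([95, 892, 25]);
translate([1846, 437, 352]) cube([95, 892, 25]);
translate([1966, 437, 352]) cube([95, 892, 25]);


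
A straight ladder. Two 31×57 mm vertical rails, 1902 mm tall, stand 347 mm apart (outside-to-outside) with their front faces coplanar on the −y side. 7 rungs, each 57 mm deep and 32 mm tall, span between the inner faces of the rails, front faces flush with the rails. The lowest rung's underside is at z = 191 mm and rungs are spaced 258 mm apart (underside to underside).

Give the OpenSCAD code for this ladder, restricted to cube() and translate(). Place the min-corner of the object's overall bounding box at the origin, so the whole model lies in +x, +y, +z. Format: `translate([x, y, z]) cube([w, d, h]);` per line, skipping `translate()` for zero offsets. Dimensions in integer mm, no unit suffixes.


// rung span = 347 - 2*31 = 285
// rung[k] z = 191 + k*258
cube([31, 57, 1902]);
translate([316, 0, 0]) cube([31, 57, 1902]);
translate([31, 0, 191]) cube([285, 57, 32]);
translate([31, 0, 449]) cube([285, 57, 32]);
translate([31, 0, 707]) cube([285, 57, 32]);
translate([31, 0, 965]) cube([285, 57, 32]);
translate([31, 0, 1223]) cube([285, 57, 32]);
translate([31, 0, 1481]) cube([285, 57, 32]);
translate([31, 0, 1739]) cube([285, 57, 32]);


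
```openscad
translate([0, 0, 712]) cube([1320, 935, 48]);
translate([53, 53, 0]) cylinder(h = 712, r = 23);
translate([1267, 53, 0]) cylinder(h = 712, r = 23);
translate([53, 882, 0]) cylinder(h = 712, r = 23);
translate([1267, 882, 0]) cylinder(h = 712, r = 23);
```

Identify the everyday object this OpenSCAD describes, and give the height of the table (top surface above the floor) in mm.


A table. The table height is 760 mm.

A 1320×935×48 slab sits at z = 712 on four Ø46 mm round legs — a table. The top surface is at 712 + 48 = 760 mm.


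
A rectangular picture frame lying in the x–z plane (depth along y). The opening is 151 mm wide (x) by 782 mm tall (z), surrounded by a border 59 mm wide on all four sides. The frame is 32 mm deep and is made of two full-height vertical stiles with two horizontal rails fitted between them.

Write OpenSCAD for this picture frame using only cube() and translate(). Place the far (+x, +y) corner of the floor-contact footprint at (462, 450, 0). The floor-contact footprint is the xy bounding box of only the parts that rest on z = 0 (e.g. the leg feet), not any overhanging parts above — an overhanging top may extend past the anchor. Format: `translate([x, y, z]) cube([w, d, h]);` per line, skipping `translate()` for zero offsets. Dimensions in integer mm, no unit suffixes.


translate([193, 418, 0]) cube([59, 32, 900]);
translate([403, 418, 0]) cube([59, 32, 900]);
translate([252, 418, 0]) cube([151, 32, 59]);
translate([252, 418, 841]) cube([151, 32, 59]);


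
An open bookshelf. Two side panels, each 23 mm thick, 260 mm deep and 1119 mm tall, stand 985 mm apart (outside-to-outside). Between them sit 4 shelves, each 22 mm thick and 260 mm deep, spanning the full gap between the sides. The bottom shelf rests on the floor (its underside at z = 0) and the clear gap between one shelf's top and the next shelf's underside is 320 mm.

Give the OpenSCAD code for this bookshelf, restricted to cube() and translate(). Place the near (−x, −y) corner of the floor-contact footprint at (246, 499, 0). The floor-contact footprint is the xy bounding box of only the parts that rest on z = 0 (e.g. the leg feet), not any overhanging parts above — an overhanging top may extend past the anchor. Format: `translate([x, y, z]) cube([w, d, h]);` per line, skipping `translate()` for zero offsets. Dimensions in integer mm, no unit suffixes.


translate([246, 499, 0]) cube([23, 260, 1119]);
translate([1208, 499, 0]) cube([23, 260, 1119]);
translate([269, 499, 0]) cube([939, 260, 22]);
translate([269, 499, 342]) cube([939, 260, 22]);
translate([269, 499, 684]) cube([939, 260, 22]);
translate([269, 499, 1026]) cube([939, 260, 22]);


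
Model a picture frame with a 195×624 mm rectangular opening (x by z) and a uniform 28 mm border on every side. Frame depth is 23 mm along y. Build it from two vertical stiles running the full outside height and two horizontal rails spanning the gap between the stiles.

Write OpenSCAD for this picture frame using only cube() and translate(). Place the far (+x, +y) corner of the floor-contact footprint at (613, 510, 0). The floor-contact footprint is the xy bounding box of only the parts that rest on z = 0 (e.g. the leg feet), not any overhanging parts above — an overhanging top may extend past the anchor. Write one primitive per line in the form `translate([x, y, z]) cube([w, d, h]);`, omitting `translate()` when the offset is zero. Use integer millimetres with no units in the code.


translate([362, 487, 0]) cube([28, 23, 680]);
translate([585, 487, 0]) cube([28, 23, 680]);
translate([390, 487, 0]) cube([195, 23, 28]);
translate([390, 487, 652]) cube([195, 23, 28]);


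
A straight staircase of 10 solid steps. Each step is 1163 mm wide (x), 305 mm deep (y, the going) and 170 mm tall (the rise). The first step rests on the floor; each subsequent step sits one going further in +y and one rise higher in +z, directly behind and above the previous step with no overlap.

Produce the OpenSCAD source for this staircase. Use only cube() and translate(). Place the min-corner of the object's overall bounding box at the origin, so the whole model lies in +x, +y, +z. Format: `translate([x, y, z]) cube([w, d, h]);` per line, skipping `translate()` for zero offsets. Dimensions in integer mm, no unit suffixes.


cube([1163, 305, 170]);
translate([0, 305, 170]) cube([1163, 305, 170]);
translate([0, 610, 340]) cube([1163, 305, 170]);
translate([0, 915, 510]) cube([1163, 305, 170]);
translate([0, 1220, 680]) cube([1163, 305, 170]);
translate([0, 1525, 850]) cube([1163, 305, 170]);
translate([0, 1830, 1020]) cube([1163, 305, 170]);
translate([0, 2135, 1190]) cube([1163, 305, 170]);
translate([0, 2440, 1360]) cube([1163, 305, 170]);
translate([0, 2745, 1530]) cube([1163, 305, 170]);


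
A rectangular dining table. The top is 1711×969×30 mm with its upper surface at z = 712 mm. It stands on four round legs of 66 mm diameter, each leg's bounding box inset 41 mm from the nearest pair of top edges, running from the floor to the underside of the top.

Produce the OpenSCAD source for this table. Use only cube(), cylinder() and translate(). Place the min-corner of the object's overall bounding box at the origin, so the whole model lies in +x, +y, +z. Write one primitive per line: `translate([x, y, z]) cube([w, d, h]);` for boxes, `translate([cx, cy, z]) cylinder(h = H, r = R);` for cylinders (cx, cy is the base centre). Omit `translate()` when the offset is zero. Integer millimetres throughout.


// leg_h = 712 - 30 = 682
translate([0, 0, 682]) cube([1711, 969, 30]);
translate([74, 74, 0]) cylinder(h = 682, r = 33);
translate([1637, 74, 0]) cylinder(h = 682, r = 33);
translate([74, 895, 0]) cylinder(h = 682, r = 33);
translate([1637, 895, 0]) cylinder(h = 682, r = 33);


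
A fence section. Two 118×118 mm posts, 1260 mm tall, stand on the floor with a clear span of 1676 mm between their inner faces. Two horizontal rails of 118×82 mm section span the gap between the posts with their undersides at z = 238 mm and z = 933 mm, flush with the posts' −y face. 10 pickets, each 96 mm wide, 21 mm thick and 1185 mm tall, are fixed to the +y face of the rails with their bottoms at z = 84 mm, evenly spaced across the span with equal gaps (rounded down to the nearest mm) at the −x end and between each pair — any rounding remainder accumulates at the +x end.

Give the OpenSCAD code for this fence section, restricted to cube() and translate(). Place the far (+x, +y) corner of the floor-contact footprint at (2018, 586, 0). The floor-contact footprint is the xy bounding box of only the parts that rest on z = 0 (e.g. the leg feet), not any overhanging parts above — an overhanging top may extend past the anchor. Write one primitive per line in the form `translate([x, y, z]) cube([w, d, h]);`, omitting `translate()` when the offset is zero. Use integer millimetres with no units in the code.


translate([106, 468, 0]) cube([118, 118, 1260]);
translate([1900, 468, 0]) cube([118, 118, 1260]);
translate([224, 468, 238]) cube([1676, 118, 82]);
translate([224, 468, 933]) cube([1676, 118, 82]);
translate([289, 586, 84]) cube([96, 21, 1185]);
translate([450, 586, 84]) cube([96, 21, 1185]);
translate([611, 586, 84]) cube([96, 21, 1185]);
translate([772, 586, 84]) cube([96, 21, 1185]);
translate([933, 586, 84]) cube([96, 21, 1185]);
translate([1094, 586, 84]) cube([96, 21, 1185]);
translate([1255, 586, 84]) cube([96, 21, 1185]);
translate([1416, 586, 84]) cube([96, 21, 1185]);
translate([1577, 586, 84]) cube([96, 21, 1185]);
translate([1738, 586, 84]) cube([96, 21, 1185]);


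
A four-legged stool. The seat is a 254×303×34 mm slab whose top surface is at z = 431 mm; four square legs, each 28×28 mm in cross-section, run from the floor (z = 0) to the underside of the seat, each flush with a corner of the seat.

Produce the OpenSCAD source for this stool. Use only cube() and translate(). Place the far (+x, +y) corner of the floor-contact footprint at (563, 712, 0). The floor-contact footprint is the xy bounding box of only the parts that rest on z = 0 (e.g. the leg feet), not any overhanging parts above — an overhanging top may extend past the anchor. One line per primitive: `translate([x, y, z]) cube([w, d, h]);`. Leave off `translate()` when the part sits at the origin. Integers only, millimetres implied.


translate([309, 409, 397]) cube([254, 303, 34]);
translate([309, 409, 0]) cube([28, 28, 397]);
translate([535, 409, 0]) cube([28, 28, 397]);
translate([309, 684, 0]) cube([28, 28, 397]);
translate([535, 684, 0]) cube([28, 28, 397]);


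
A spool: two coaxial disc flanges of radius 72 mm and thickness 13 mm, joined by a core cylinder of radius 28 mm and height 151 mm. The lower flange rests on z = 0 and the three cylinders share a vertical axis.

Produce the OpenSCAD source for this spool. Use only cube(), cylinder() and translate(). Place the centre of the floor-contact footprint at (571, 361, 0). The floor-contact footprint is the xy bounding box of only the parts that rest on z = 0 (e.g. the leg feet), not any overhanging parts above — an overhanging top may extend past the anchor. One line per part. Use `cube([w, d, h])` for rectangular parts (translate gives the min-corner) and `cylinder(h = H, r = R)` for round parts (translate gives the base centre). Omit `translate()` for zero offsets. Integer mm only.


translate([571, 361, 0]) cylinder(h = 13, r = 72);
translate([571, 361, 13]) cylinder(h = 151, r = 28);
translate([571, 361, 164]) cylinder(h = 13, r = 72);


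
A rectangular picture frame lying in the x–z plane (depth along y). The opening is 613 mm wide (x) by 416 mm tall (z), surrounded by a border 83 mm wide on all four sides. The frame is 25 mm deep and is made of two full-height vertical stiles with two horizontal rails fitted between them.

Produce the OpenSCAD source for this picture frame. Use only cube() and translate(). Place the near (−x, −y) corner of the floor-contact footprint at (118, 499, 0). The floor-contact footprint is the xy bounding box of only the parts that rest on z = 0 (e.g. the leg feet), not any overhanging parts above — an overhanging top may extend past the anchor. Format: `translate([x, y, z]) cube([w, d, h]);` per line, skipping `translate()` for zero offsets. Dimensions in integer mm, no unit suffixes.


translate([118, 499, 0]) cube([83, 25, 582]);
translate([814, 499, 0]) cube([83, 25, 582]);
translate([201, 499, 0]) cube([613, 25, 83]);
translate([201, 499, 499]) cube([613, 25, 83]);


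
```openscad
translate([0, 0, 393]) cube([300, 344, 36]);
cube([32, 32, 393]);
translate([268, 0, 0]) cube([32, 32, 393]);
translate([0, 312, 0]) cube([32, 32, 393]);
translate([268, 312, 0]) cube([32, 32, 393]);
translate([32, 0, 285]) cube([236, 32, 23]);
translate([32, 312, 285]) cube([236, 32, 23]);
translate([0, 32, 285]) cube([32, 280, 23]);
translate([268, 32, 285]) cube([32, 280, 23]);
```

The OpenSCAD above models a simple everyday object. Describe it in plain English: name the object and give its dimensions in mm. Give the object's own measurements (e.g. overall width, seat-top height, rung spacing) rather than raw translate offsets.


A four-legged stool. The seat is a 300×344×36 mm slab whose top surface is at z = 429 mm; four square legs, each 32×32 mm in cross-section, run from the floor (z = 0) to the underside of the seat, each flush with a corner of the seat. Four stretchers, 32 mm wide and 23 mm tall, connect adjacent legs with their undersides at z = 285 mm, each running between the inner faces of the legs it joins and aligned with the legs' outer faces on the other axis.


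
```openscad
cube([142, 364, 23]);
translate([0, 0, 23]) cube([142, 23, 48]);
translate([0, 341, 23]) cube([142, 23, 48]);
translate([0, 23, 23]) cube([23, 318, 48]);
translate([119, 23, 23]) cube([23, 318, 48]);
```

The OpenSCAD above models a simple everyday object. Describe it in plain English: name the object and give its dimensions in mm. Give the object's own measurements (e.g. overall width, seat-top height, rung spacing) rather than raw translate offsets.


An open-topped rectangular box: outside dimensions 142×364×71 mm, with a uniform wall and base thickness of 23 mm. The base is a full 142×364 slab on the floor; four walls sit on top of the base. The front and back walls (the −y and +y sides) span the full width; the two side walls fit between them.


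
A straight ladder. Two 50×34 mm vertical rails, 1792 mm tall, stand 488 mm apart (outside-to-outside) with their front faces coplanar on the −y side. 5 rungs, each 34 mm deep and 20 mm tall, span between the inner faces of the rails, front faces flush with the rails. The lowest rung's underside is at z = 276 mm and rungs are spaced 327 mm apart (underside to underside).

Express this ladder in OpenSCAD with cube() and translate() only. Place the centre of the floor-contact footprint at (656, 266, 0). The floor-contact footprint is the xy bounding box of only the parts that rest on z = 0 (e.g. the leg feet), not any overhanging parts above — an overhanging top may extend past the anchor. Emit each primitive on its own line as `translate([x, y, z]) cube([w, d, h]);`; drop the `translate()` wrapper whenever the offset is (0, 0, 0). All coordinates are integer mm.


translate([412, 249, 0]) cube([50, 34, 1792]);
translate([850, 249, 0]) cube([50, 34, 1792]);
translate([462, 249, 276]) cube([388, 34, 20]);
translate([462, 249, 603]) cube([388, 34, 20]);
translate([462, 249, 930]) cube([388, 34, 20]);
translate([462, 249, 1257]) cube([388, 34, 20]);
translate([462, 249, 1584]) cube([388, 34, 20]);


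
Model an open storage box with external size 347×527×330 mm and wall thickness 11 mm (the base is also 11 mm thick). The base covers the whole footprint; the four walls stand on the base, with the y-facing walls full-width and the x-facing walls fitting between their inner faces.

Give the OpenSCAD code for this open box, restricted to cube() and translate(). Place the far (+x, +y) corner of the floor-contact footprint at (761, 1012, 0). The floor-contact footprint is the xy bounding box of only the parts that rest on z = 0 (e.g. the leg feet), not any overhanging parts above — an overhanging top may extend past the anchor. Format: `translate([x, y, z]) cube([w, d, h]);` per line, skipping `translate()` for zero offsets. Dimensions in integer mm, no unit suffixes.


translate([414, 485, 0]) cube([347, 527, 11]);
translate([414, 485, 11]) cube([347, 11, 319]);
translate([414, 1001, 11]) cube([347, 11, 319]);
translate([414, 496, 11]) cube([11, 505, 319]);
translate([750, 496, 11]) cube([11, 505, 319]);


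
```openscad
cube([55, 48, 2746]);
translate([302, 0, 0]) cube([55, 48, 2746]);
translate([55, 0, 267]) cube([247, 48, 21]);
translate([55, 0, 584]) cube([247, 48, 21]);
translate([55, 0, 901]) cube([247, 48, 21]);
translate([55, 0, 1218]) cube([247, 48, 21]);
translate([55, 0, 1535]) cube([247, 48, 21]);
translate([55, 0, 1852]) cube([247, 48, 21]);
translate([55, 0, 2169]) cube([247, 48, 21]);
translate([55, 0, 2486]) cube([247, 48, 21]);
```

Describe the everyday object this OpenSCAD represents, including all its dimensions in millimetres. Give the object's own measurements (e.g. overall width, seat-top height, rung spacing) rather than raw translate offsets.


A straight ladder. Two 55×48 mm vertical rails, 2746 mm tall, stand 357 mm apart (outside-to-outside) with their front faces coplanar on the −y side. 8 rungs, each 48 mm deep and 21 mm tall, span between the inner faces of the rails, front faces flush with the rails. The lowest rung's underside is at z = 267 mm and rungs are spaced 317 mm apart (underside to underside).


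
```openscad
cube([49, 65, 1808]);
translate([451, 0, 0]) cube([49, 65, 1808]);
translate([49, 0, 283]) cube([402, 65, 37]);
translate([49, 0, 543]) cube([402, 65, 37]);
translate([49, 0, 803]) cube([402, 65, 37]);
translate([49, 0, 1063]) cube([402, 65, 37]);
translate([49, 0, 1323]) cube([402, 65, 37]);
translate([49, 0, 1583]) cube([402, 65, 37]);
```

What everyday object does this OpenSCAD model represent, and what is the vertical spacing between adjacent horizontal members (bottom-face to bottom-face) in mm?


A ladder. The rung spacing is 260 mm.

Two tall 49×65 posts with 6 short bars between them — a ladder. Adjacent rungs sit at z = 283 and z = 543, so the spacing is 543 − 283 = 260 mm.


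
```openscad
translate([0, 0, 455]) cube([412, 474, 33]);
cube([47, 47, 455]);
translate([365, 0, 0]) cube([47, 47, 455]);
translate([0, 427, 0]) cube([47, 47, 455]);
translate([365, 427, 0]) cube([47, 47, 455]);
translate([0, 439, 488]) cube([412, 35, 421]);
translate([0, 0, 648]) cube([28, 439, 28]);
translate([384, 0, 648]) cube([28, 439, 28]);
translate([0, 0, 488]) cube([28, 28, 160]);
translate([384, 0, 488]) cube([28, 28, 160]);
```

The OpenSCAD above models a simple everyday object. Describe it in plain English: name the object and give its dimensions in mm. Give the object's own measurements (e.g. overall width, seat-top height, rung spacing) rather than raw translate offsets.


A chair. The seat is a 412×474×33 mm slab with its top at z = 488 mm, on four 47×47 mm corner legs (flush with the seat edges, standing on z = 0). A flat backrest 35 mm thick, 421 mm tall, spans the full seat width and rises from the seat top along its +y edge, rear face flush with the rear of the seat. Two armrests of 28×28 mm section run along each side from the seat's front edge to the front of the backrest, top faces 188 mm above the seat top and outer faces flush with the seat's x-edges; a 28×28 mm post under the front of each armrest stands on the seat at the front corner.


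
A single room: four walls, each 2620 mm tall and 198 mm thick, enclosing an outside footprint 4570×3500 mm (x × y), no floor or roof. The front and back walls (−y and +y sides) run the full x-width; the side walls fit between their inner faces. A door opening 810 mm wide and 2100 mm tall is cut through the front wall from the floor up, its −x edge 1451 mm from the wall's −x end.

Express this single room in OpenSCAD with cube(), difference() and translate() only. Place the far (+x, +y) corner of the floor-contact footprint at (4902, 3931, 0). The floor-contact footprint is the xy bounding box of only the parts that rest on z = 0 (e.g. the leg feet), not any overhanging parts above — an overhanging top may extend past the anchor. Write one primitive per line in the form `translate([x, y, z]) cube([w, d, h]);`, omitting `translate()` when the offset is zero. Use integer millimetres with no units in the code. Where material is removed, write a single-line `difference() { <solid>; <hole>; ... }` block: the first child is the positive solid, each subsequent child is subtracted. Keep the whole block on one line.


difference() { translate([332, 431, 0]) cube([4570, 198, 2620]); translate([1783, 431, 0]) cube([810, 198, 2100]); }
translate([332, 3733, 0]) cube([4570, 198, 2620]);
translate([332, 629, 0]) cube([198, 3104, 2620]);
translate([4704, 629, 0]) cube([198, 3104, 2620]);


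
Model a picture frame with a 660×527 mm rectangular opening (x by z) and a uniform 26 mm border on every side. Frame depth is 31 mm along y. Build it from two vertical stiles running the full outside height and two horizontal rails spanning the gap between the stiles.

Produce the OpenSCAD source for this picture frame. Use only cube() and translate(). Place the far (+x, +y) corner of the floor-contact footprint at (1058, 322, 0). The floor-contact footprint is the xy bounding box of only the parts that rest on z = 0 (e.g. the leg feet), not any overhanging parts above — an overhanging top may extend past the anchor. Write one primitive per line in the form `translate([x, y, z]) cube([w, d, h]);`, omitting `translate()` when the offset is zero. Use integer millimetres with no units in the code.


translate([346, 291, 0]) cube([26, 31, 579]);
translate([1032, 291, 0]) cube([26, 31, 579]);
translate([372, 291, 0]) cube([660, 31, 26]);
translate([372, 291, 553]) cube([660, 31, 26]);


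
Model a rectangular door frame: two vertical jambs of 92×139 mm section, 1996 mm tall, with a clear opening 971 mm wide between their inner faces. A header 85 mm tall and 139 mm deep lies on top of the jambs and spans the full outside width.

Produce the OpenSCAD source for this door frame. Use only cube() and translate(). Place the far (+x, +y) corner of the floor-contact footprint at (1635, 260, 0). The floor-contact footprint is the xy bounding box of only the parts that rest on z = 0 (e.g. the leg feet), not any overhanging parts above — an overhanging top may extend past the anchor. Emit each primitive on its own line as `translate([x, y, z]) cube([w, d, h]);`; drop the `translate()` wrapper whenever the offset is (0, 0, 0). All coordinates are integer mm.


translate([480, 121, 0]) cube([92, 139, 1996]);
translate([1543, 121, 0]) cube([92, 139, 1996]);
translate([480, 121, 1996]) cube([1155, 139, 85]);


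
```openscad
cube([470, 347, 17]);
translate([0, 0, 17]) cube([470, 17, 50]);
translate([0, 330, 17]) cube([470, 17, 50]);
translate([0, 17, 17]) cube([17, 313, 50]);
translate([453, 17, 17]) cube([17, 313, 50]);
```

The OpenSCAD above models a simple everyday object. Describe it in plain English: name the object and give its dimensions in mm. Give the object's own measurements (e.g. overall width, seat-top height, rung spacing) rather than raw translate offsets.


An open-topped rectangular box: outside dimensions 470×347×67 mm, with a uniform wall and base thickness of 17 mm. The base is a full 470×347 slab on the floor; four walls sit on top of the base. The front and back walls (the −y and +y sides) span the full width; the two side walls fit between them.


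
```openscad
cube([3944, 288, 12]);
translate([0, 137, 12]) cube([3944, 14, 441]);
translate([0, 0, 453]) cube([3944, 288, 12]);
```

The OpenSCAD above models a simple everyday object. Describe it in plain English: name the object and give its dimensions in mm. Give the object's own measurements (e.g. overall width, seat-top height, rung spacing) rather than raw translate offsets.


An I-beam lying along x, 3944 mm long. Overall section height 465 mm. Two flanges 288 mm wide (y) and 12 mm thick, one on the floor and one at the top; a web 14 mm thick runs between them, centred on the flange width.
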